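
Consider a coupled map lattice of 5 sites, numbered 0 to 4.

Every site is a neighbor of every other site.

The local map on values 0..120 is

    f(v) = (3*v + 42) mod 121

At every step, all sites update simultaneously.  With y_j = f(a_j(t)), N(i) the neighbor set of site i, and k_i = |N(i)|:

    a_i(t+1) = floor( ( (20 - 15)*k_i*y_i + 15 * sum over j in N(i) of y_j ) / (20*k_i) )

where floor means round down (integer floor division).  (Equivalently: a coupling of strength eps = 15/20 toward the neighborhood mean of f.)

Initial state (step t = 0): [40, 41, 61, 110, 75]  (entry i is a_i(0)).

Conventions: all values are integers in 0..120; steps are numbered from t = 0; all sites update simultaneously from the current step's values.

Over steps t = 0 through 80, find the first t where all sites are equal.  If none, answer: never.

Simulating step by step:
t=0: [40, 41, 61, 110, 75]  (not all equal)
t=1: [44, 44, 48, 42, 43]  (not all equal)
t=2: [53, 53, 54, 53, 53]  (not all equal)
t=3: [80, 80, 80, 80, 80]  (all equal)

Answer: 3
Key observation: Synchronization is absorbing here: once all sites are equal they stay equal, and step 3 is the first all-equal step.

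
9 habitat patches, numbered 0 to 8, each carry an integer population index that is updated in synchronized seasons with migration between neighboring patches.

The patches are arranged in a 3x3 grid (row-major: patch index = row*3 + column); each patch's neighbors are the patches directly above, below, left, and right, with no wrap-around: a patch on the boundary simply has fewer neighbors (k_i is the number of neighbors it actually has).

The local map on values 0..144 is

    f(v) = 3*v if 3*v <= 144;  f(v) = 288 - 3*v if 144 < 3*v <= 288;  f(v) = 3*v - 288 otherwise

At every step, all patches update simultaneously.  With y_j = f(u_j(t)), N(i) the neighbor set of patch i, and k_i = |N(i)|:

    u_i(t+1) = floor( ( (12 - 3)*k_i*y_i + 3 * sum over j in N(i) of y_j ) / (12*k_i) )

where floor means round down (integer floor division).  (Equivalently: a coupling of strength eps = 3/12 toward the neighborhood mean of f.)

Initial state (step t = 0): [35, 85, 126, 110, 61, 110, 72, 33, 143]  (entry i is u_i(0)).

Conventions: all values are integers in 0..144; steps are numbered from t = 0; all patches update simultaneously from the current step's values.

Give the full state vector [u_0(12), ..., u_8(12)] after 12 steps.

Answer: [51, 93, 100, 49, 70, 44, 85, 77, 110]

Derivation:
t=0: [35, 85, 126, 110, 61, 110, 72, 33, 143]
t=1: [88, 49, 76, 55, 92, 59, 71, 100, 123]
t=2: [51, 113, 76, 101, 33, 96, 73, 23, 76]
t=3: [109, 62, 51, 36, 82, 18, 62, 70, 53]
t=4: [55, 94, 120, 96, 52, 66, 99, 81, 113]
t=5: [93, 31, 66, 22, 107, 88, 12, 49, 55]
t=6: [26, 80, 82, 56, 45, 38, 52, 121, 112]
t=7: [79, 57, 51, 118, 123, 104, 123, 82, 59]
t=8: [61, 110, 118, 67, 76, 45, 74, 54, 91]
t=9: [94, 50, 71, 84, 69, 113, 76, 106, 43]
t=10: [26, 117, 79, 39, 76, 62, 53, 45, 106]
t=11: [81, 63, 58, 110, 71, 88, 128, 119, 52]
t=12: [51, 93, 100, 49, 70, 44, 85, 77, 110]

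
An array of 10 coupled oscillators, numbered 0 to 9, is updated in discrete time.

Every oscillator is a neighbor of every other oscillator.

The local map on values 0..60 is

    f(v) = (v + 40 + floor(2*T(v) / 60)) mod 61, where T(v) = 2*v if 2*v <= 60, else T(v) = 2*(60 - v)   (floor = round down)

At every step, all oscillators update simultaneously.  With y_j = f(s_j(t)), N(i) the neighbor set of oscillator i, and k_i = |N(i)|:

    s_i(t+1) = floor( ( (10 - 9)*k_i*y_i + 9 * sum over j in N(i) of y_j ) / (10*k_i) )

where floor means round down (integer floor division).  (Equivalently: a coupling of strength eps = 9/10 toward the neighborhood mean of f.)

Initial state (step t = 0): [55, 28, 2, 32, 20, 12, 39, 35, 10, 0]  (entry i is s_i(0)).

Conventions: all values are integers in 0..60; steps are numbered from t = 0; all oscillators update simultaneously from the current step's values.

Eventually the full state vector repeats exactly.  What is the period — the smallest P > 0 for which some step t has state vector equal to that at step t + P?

Simulating step by step:
t=0: [55, 28, 2, 32, 20, 12, 39, 35, 10, 0]
t=1: [27, 27, 27, 27, 27, 27, 27, 27, 27, 27]
t=2: [7, 7, 7, 7, 7, 7, 7, 7, 7, 7]
t=3: [47, 47, 47, 47, 47, 47, 47, 47, 47, 47]
t=4: [26, 26, 26, 26, 26, 26, 26, 26, 26, 26]
t=5: [6, 6, 6, 6, 6, 6, 6, 6, 6, 6]
t=6: [46, 46, 46, 46, 46, 46, 46, 46, 46, 46]
t=7: [25, 25, 25, 25, 25, 25, 25, 25, 25, 25]
t=8: [5, 5, 5, 5, 5, 5, 5, 5, 5, 5]
t=9: [45, 45, 45, 45, 45, 45, 45, 45, 45, 45]
t=10: [25, 25, 25, 25, 25, 25, 25, 25, 25, 25]

Answer: 3
Key observation: The state at step 7, [25, 25, 25, 25, 25, 25, 25, 25, 25, 25], reappears at step 10 — and no state repeats earlier — so the cycle the system enters has period 3.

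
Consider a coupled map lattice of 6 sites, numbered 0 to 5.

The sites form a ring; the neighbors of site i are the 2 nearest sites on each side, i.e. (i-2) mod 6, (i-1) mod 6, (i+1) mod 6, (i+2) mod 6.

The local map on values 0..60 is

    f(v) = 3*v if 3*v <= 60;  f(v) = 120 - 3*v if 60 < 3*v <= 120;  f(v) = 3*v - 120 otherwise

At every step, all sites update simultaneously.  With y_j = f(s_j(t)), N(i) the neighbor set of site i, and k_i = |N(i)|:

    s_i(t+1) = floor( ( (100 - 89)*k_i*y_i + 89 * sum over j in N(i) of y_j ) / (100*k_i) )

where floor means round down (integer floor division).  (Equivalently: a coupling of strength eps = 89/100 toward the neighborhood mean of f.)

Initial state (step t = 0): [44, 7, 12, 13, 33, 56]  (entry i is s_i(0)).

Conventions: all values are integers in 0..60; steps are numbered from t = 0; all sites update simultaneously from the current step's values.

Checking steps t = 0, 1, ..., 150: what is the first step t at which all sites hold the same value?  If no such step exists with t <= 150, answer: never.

Simulating step by step:
t=0: [44, 7, 12, 13, 33, 56]  (not all equal)
t=1: [29, 32, 24, 32, 32, 25]  (not all equal)
t=2: [35, 36, 28, 34, 36, 28]  (not all equal)
t=3: [23, 24, 16, 23, 24, 16]  (not all equal)
t=4: [48, 49, 49, 48, 49, 49]  (not all equal)
t=5: [26, 25, 25, 26, 25, 25]  (not all equal)
t=6: [44, 43, 43, 44, 43, 43]  (not all equal)
t=7: [9, 10, 10, 9, 10, 10]  (not all equal)
t=8: [29, 28, 28, 29, 28, 28]  (not all equal)
t=9: [35, 34, 34, 35, 34, 34]  (not all equal)
t=10: [17, 16, 16, 17, 16, 16]  (not all equal)
t=11: [48, 49, 49, 48, 49, 49]  (not all equal)

Answer: never
Key observation: The state at step 4 reappears at step 11 — the system is in a cycle of period 7 from step 4 on.  No step 0..11 is synchronized, and the cycle repeats forever, so no step up to 150 (or ever) has all sites equal.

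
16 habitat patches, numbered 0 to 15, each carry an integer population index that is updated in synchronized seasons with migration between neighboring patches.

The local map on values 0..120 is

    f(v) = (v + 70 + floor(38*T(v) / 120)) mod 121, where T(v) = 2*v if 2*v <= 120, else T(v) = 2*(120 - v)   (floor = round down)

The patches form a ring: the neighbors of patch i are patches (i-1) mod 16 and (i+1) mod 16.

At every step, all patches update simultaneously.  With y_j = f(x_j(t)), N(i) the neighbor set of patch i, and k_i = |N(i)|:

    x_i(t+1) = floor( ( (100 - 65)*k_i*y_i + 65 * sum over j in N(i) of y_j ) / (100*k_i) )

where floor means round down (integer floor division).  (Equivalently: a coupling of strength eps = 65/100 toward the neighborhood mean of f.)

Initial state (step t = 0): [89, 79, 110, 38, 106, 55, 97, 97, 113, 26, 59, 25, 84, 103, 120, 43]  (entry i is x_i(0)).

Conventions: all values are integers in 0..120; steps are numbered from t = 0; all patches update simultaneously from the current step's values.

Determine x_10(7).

Answer: x_10(7) = 88

Derivation:
t=0: [89, 79, 110, 38, 106, 55, 97, 97, 113, 26, 59, 25, 84, 103, 120, 43]
t=1: [43, 58, 43, 45, 37, 53, 52, 61, 79, 75, 87, 71, 75, 62, 50, 47]
t=2: [28, 27, 27, 16, 21, 25, 38, 44, 50, 53, 53, 52, 50, 43, 33, 24]
t=3: [112, 114, 108, 104, 103, 75, 46, 20, 28, 33, 34, 32, 27, 17, 42, 76]
t=4: [61, 65, 64, 63, 59, 46, 58, 80, 74, 39, 2, 38, 71, 76, 54, 45]
t=5: [39, 47, 48, 47, 39, 37, 40, 49, 39, 44, 33, 44, 38, 46, 37, 35]
t=6: [14, 21, 25, 21, 15, 11, 17, 18, 20, 11, 13, 11, 18, 14, 12, 8]
t=7: [92, 102, 106, 102, 94, 92, 94, 99, 96, 93, 88, 92, 92, 93, 88, 87]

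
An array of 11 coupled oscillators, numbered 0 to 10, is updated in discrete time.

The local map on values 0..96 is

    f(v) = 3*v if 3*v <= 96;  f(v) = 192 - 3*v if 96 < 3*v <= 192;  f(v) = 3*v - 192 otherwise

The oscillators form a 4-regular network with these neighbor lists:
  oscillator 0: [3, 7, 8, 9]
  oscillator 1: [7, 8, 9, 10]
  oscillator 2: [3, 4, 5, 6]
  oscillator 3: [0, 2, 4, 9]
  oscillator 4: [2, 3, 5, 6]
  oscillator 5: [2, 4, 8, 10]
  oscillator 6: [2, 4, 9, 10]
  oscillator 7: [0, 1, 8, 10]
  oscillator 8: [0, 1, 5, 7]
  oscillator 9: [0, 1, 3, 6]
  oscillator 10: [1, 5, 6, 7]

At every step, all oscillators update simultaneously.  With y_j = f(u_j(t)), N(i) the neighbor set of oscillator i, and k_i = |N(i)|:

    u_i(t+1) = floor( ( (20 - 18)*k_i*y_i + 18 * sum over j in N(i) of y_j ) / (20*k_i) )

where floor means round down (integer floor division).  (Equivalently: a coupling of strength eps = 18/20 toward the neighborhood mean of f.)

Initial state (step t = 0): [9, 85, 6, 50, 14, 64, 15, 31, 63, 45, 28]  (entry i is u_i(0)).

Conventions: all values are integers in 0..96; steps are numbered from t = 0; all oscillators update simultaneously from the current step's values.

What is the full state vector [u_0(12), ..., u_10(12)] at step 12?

Answer: [36, 34, 35, 33, 35, 32, 34, 28, 30, 31, 33]

Derivation:
t=0: [9, 85, 6, 50, 14, 64, 15, 31, 63, 45, 28]
t=1: [46, 59, 30, 36, 27, 33, 49, 49, 41, 45, 53]
t=2: [62, 47, 77, 71, 78, 70, 63, 42, 53, 50, 47]
t=3: [37, 48, 22, 31, 22, 38, 39, 38, 35, 22, 36]
t=4: [81, 75, 76, 72, 76, 75, 70, 75, 72, 73, 71]
t=5: [29, 26, 28, 36, 28, 29, 28, 32, 36, 31, 28]
t=6: [89, 88, 84, 86, 84, 84, 86, 84, 86, 84, 86]
t=7: [64, 63, 62, 63, 62, 62, 61, 68, 66, 68, 64]
t=8: [7, 7, 6, 5, 6, 4, 6, 3, 5, 4, 6]
t=9: [13, 14, 15, 17, 15, 16, 16, 17, 15, 18, 15]
t=10: [49, 48, 47, 46, 47, 45, 47, 43, 45, 45, 47]
t=11: [56, 56, 53, 51, 53, 52, 52, 51, 53, 50, 54]
t=12: [36, 34, 35, 33, 35, 32, 34, 28, 30, 31, 33]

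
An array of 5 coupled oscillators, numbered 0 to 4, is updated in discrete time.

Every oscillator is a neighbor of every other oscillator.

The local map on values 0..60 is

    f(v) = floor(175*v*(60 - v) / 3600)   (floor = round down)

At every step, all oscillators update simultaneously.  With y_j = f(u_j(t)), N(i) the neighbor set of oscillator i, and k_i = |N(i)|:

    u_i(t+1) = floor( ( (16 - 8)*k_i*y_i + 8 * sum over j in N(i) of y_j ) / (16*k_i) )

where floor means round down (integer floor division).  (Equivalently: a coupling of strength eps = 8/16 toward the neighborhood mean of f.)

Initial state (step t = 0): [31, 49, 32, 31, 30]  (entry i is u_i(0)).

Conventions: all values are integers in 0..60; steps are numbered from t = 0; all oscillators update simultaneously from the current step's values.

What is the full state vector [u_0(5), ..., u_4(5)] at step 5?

Simulating step by step:
t=0: [31, 49, 32, 31, 30]
t=1: [40, 34, 40, 40, 40]
t=2: [38, 40, 38, 38, 38]
t=3: [39, 39, 39, 39, 39]
t=4: [39, 39, 39, 39, 39]
t=5: [39, 39, 39, 39, 39]

Answer: [39, 39, 39, 39, 39]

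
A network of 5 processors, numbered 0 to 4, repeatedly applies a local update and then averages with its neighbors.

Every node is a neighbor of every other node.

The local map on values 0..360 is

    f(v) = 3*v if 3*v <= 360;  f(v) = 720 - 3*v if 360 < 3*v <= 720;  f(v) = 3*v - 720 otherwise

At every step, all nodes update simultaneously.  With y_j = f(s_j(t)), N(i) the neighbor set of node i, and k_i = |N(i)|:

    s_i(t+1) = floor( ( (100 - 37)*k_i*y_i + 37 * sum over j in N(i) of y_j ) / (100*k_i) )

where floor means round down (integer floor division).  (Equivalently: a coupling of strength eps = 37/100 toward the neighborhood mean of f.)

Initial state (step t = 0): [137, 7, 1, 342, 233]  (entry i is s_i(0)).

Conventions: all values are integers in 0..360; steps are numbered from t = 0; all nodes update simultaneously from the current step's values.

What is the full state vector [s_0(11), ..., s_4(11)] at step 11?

Answer: [99, 222, 178, 146, 222]

Derivation:
t=0: [137, 7, 1, 342, 233]
t=1: [227, 72, 62, 225, 72]
t=2: [85, 181, 164, 89, 181]
t=3: [239, 197, 224, 245, 197]
t=4: [31, 99, 55, 38, 99]
t=5: [139, 248, 178, 150, 248]
t=6: [237, 87, 174, 219, 87]
t=7: [78, 213, 179, 107, 213]
t=8: [209, 126, 181, 255, 126]
t=9: [142, 276, 187, 116, 276]
t=10: [252, 152, 179, 281, 152]
t=11: [99, 222, 178, 146, 222]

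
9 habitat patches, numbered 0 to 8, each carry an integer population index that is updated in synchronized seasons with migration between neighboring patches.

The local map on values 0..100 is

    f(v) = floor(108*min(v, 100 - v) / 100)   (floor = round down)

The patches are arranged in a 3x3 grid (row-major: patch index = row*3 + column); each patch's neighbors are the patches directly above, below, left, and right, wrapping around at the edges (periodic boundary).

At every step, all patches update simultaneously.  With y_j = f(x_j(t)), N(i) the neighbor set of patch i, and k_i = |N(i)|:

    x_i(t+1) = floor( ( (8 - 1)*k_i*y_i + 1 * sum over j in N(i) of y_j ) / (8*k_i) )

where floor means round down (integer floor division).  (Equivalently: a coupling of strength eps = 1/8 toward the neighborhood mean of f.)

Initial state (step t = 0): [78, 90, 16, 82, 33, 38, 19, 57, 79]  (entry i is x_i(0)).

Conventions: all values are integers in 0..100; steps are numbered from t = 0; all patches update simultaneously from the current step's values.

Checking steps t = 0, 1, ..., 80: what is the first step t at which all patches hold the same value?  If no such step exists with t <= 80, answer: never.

Answer: never
Key observation: The state at step 20 reappears at step 22 — the system is in a cycle of period 2 from step 20 on.  No step 0..22 is synchronized, and the cycle repeats forever, so no step up to 80 (or ever) has all patches equal.

Derivation:
t=0: [78, 90, 16, 82, 33, 38, 19, 57, 79]  (not all equal)
t=1: [22, 12, 17, 20, 34, 38, 20, 42, 23]  (not all equal)
t=2: [22, 14, 18, 22, 35, 38, 21, 42, 24]  (not all equal)
t=3: [22, 17, 19, 23, 36, 39, 22, 42, 25]  (not all equal)
t=4: [22, 19, 20, 24, 37, 40, 23, 42, 27]  (not all equal)
t=5: [22, 21, 21, 25, 38, 41, 24, 42, 29]  (not all equal)
t=6: [23, 23, 23, 27, 40, 42, 25, 43, 31]  (not all equal)
t=7: [24, 25, 24, 29, 42, 43, 27, 44, 33]  (not all equal)
t=8: [25, 28, 26, 31, 44, 44, 29, 45, 35]  (not all equal)
t=9: [27, 30, 28, 33, 46, 45, 31, 46, 37]  (not all equal)
t=10: [29, 32, 30, 35, 48, 46, 33, 47, 39]  (not all equal)
t=11: [31, 34, 32, 37, 49, 47, 35, 48, 41]  (not all equal)
t=12: [33, 36, 34, 39, 51, 49, 37, 49, 43]  (not all equal)
t=13: [35, 38, 36, 42, 51, 51, 39, 50, 45]  (not all equal)
t=14: [37, 41, 38, 45, 51, 51, 42, 52, 47]  (not all equal)
t=15: [39, 44, 41, 47, 51, 51, 45, 50, 49]  (not all equal)
t=16: [42, 47, 44, 49, 51, 51, 48, 53, 51]  (not all equal)
t=17: [45, 49, 47, 51, 51, 51, 50, 50, 51]  (not all equal)
t=18: [48, 51, 50, 51, 52, 51, 53, 53, 52]  (not all equal)
t=19: [51, 51, 53, 51, 51, 52, 50, 50, 51]  (not all equal)
t=20: [52, 52, 50, 52, 52, 51, 53, 53, 52]  (not all equal)
t=21: [51, 51, 53, 51, 51, 51, 50, 50, 51]  (not all equal)
t=22: [52, 52, 50, 52, 52, 51, 53, 53, 52]  (not all equal)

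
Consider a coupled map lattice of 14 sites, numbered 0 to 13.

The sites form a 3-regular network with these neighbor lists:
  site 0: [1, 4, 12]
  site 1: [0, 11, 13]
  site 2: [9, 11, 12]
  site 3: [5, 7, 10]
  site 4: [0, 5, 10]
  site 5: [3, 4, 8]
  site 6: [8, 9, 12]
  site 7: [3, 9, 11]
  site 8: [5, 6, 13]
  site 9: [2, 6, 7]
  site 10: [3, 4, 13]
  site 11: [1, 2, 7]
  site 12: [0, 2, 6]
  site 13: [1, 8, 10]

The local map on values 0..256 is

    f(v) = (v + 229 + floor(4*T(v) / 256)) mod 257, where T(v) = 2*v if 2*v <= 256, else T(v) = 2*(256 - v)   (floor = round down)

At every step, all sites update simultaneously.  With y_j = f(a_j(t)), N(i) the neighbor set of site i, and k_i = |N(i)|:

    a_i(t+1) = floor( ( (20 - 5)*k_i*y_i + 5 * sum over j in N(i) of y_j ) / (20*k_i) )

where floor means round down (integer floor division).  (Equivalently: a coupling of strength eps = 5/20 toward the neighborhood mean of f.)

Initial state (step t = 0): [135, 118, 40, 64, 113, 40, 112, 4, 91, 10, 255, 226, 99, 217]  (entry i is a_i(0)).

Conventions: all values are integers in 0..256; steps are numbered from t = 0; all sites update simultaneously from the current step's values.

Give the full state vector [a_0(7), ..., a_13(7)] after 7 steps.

Simulating step by step:
t=0: [135, 118, 40, 64, 113, 40, 112, 4, 91, 10, 255, 226, 99, 217]
t=1: [103, 111, 52, 67, 95, 25, 96, 214, 72, 207, 196, 176, 73, 174]
t=2: [75, 95, 50, 81, 93, 203, 76, 171, 73, 158, 148, 137, 49, 136]
t=3: [49, 74, 39, 78, 79, 146, 54, 133, 63, 117, 111, 103, 26, 103]
t=4: [46, 50, 44, 65, 58, 102, 52, 99, 45, 81, 79, 72, 196, 72]
t=5: [32, 26, 35, 46, 35, 65, 38, 67, 25, 50, 49, 44, 131, 42]
t=6: [34, 194, 18, 22, 11, 52, 40, 35, 195, 22, 20, 38, 81, 55]
t=7: [43, 129, 211, 211, 203, 73, 49, 48, 131, 210, 230, 43, 63, 69]

Answer: [43, 129, 211, 211, 203, 73, 49, 48, 131, 210, 230, 43, 63, 69]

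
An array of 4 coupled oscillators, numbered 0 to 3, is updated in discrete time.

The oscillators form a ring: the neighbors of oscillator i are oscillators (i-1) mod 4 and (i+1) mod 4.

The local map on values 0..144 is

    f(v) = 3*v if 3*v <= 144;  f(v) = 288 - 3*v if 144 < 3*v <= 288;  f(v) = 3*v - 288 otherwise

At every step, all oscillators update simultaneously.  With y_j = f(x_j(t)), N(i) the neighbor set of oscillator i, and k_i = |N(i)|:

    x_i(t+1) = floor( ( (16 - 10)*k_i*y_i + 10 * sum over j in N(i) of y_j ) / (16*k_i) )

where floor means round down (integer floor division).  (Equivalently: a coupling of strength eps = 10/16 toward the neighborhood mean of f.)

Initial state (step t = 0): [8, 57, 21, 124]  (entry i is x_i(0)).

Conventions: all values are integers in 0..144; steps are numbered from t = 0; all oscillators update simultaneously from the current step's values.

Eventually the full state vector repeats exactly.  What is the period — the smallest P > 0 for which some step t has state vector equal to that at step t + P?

Answer: 8
Key observation: The state at step 32, [9, 9, 9, 9], reappears at step 40 — and no state repeats earlier — so the cycle the system enters has period 8.

Derivation:
t=0: [8, 57, 21, 124]
t=1: [71, 71, 86, 58]
t=2: [87, 60, 70, 75]
t=3: [63, 73, 82, 56]
t=4: [96, 69, 74, 89]
t=5: [31, 51, 56, 28]
t=6: [103, 117, 113, 98]
t=7: [29, 46, 40, 24]
t=8: [98, 116, 110, 91]
t=9: [25, 37, 39, 20]
t=10: [81, 101, 97, 82]
t=11: [34, 20, 18, 30]
t=12: [85, 71, 67, 82]
t=13: [48, 65, 69, 53]
t=14: [123, 105, 99, 118]
t=15: [59, 38, 32, 52]
t=16: [118, 107, 112, 114]
t=17: [51, 48, 45, 55]
t=18: [134, 138, 134, 130]
t=19: [114, 118, 114, 109]
t=20: [53, 58, 53, 48]
t=21: [129, 123, 129, 134]
t=22: [98, 92, 98, 104]
t=23: [13, 8, 13, 12]
t=24: [33, 33, 33, 37]
t=25: [102, 99, 102, 103]
t=26: [16, 14, 16, 19]
t=27: [48, 45, 48, 51]
t=28: [138, 140, 138, 140]
t=29: [129, 128, 129, 128]
t=30: [97, 97, 97, 97]
t=31: [3, 3, 3, 3]
t=32: [9, 9, 9, 9]
t=33: [27, 27, 27, 27]
t=34: [81, 81, 81, 81]
t=35: [45, 45, 45, 45]
t=36: [135, 135, 135, 135]
t=37: [117, 117, 117, 117]
t=38: [63, 63, 63, 63]
t=39: [99, 99, 99, 99]
t=40: [9, 9, 9, 9]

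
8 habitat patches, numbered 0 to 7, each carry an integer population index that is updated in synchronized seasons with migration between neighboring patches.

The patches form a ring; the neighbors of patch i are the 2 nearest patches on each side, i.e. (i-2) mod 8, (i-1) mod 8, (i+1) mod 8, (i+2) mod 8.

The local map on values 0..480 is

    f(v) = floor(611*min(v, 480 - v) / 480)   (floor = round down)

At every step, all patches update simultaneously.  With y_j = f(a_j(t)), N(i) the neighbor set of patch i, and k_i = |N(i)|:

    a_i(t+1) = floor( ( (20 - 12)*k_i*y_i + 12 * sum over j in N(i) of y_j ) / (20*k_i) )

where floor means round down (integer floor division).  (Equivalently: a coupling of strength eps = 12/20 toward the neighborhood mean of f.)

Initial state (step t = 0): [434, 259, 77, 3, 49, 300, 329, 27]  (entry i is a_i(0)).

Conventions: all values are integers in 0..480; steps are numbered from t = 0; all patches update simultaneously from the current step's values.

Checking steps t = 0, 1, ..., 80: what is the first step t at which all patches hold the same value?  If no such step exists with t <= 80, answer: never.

Simulating step by step:
t=0: [434, 259, 77, 3, 49, 300, 329, 27]  (not all equal)
t=1: [113, 141, 99, 101, 103, 135, 134, 127]  (not all equal)
t=2: [152, 155, 137, 142, 141, 156, 158, 163]  (not all equal)
t=3: [194, 191, 181, 184, 184, 194, 196, 201]  (not all equal)
t=4: [244, 241, 235, 236, 237, 244, 246, 249]  (not all equal)
t=5: [299, 300, 300, 300, 299, 298, 298, 297]  (not all equal)
t=6: [230, 229, 229, 229, 230, 230, 230, 230]  (not all equal)
t=7: [291, 291, 291, 291, 291, 291, 292, 291]  (not all equal)
t=8: [239, 240, 240, 240, 239, 239, 239, 239]  (not all equal)
t=9: [304, 304, 304, 304, 304, 304, 304, 304]  (all equal)

Answer: 9
Key observation: Synchronization is absorbing here: once all patches are equal they stay equal, and step 9 is the first all-equal step.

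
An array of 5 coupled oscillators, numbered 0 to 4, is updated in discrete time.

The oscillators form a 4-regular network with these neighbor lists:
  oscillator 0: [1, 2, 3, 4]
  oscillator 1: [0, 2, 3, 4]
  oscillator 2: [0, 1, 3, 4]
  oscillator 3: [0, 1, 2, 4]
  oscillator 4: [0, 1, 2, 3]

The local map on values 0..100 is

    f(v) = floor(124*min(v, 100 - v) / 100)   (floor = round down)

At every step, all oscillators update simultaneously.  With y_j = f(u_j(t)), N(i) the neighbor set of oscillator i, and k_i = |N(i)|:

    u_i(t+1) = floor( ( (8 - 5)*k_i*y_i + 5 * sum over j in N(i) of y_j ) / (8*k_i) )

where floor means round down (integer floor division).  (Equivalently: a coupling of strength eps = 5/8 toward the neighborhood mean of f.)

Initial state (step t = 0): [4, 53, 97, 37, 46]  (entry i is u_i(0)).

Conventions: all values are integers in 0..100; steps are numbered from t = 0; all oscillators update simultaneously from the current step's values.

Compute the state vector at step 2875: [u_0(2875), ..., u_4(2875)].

Answer: [47, 47, 47, 47, 47]
Key observation: The state at step 4, [59, 59, 59, 59, 59], reappears at step 10: the system is in a cycle of period 6 from step 4 on.  Therefore the state at step 2875 equals the state at step 4 + ((2875 - 4) mod 6) = 7, which is [47, 47, 47, 47, 47].

Derivation:
t=0: [4, 53, 97, 37, 46]
t=1: [26, 38, 26, 35, 38]
t=2: [38, 41, 38, 40, 41]
t=3: [48, 48, 48, 48, 48]
t=4: [59, 59, 59, 59, 59]
t=5: [50, 50, 50, 50, 50]
t=6: [62, 62, 62, 62, 62]
t=7: [47, 47, 47, 47, 47]
t=8: [58, 58, 58, 58, 58]
t=9: [52, 52, 52, 52, 52]
t=10: [59, 59, 59, 59, 59]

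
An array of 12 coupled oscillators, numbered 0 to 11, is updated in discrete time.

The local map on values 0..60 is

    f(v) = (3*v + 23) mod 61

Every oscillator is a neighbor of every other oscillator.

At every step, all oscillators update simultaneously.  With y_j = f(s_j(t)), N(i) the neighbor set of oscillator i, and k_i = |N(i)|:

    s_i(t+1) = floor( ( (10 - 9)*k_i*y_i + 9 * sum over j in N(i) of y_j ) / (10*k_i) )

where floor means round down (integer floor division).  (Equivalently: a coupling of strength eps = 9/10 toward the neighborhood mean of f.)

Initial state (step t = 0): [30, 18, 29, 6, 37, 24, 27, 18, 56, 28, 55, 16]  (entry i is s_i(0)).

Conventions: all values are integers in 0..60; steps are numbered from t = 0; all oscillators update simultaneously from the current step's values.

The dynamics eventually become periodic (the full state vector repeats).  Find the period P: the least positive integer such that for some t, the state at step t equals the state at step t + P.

Answer: 10
Key observation: The state at step 2, [43, 43, 43, 43, 43, 43, 43, 43, 43, 43, 43, 43], reappears at step 12 — and no state repeats earlier — so the cycle the system enters has period 10.

Derivation:
t=0: [30, 18, 29, 6, 37, 24, 27, 18, 56, 28, 55, 16]
t=1: [28, 27, 28, 27, 27, 27, 27, 27, 27, 28, 27, 27]
t=2: [43, 43, 43, 43, 43, 43, 43, 43, 43, 43, 43, 43]
t=3: [30, 30, 30, 30, 30, 30, 30, 30, 30, 30, 30, 30]
t=4: [52, 52, 52, 52, 52, 52, 52, 52, 52, 52, 52, 52]
t=5: [57, 57, 57, 57, 57, 57, 57, 57, 57, 57, 57, 57]
t=6: [11, 11, 11, 11, 11, 11, 11, 11, 11, 11, 11, 11]
t=7: [56, 56, 56, 56, 56, 56, 56, 56, 56, 56, 56, 56]
t=8: [8, 8, 8, 8, 8, 8, 8, 8, 8, 8, 8, 8]
t=9: [47, 47, 47, 47, 47, 47, 47, 47, 47, 47, 47, 47]
t=10: [42, 42, 42, 42, 42, 42, 42, 42, 42, 42, 42, 42]
t=11: [27, 27, 27, 27, 27, 27, 27, 27, 27, 27, 27, 27]
t=12: [43, 43, 43, 43, 43, 43, 43, 43, 43, 43, 43, 43]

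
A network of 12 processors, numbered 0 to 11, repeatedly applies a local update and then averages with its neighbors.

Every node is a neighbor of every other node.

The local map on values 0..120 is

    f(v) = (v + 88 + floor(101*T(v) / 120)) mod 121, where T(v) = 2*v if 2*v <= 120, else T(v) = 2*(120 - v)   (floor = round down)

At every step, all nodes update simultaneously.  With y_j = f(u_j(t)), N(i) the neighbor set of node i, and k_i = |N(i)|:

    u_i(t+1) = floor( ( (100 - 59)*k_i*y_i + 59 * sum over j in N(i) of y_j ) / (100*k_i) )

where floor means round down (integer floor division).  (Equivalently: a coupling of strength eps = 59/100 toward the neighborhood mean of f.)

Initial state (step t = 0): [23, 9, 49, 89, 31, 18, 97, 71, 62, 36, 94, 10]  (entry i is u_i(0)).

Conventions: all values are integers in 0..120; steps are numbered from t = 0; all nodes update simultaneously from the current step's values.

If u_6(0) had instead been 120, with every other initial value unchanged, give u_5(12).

Simulating step by step:
t=0: [23, 9, 49, 89, 31, 18, 120, 71, 62, 36, 94, 10]
t=1: [58, 88, 83, 86, 66, 53, 79, 91, 50, 70, 85, 89]
t=2: [53, 91, 92, 91, 53, 91, 93, 90, 88, 52, 91, 91]
t=3: [107, 106, 106, 106, 107, 106, 106, 106, 107, 106, 106, 106]
t=4: [95, 95, 95, 95, 95, 95, 95, 95, 95, 95, 95, 95]
t=5: [104, 104, 104, 104, 104, 104, 104, 104, 104, 104, 104, 104]
t=6: [97, 97, 97, 97, 97, 97, 97, 97, 97, 97, 97, 97]
t=7: [102, 102, 102, 102, 102, 102, 102, 102, 102, 102, 102, 102]
t=8: [99, 99, 99, 99, 99, 99, 99, 99, 99, 99, 99, 99]
t=9: [101, 101, 101, 101, 101, 101, 101, 101, 101, 101, 101, 101]
t=10: [99, 99, 99, 99, 99, 99, 99, 99, 99, 99, 99, 99]
t=11: [101, 101, 101, 101, 101, 101, 101, 101, 101, 101, 101, 101]
t=12: [99, 99, 99, 99, 99, 99, 99, 99, 99, 99, 99, 99]

Answer: u_5(12) = 99
Key observation: This trace re-runs the system from the modified initial state.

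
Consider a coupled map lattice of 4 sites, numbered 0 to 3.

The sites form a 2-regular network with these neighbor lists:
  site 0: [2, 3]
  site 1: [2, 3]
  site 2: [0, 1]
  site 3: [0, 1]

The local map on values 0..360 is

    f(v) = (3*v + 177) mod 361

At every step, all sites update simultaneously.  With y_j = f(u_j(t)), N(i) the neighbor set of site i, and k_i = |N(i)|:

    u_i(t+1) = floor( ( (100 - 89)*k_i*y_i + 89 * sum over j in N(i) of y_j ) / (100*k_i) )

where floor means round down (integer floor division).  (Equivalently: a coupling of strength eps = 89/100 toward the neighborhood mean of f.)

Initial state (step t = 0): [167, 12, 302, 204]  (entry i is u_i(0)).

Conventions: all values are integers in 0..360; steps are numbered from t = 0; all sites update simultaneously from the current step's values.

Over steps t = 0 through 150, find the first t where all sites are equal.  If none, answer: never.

Simulating step by step:
t=0: [167, 12, 302, 204]  (not all equal)
t=1: [64, 53, 235, 243]  (not all equal)
t=2: [153, 190, 170, 173]  (not all equal)
t=3: [324, 296, 169, 170]  (not all equal)
t=4: [296, 326, 217, 217]  (not all equal)
t=5: [132, 102, 196, 196]  (not all equal)
t=6: [61, 51, 153, 153]  (not all equal)
t=7: [284, 281, 337, 337]  (not all equal)
t=8: [127, 126, 280, 280]  (not all equal)
t=9: [284, 283, 206, 206]  (not all equal)
t=10: [98, 98, 279, 279]  (not all equal)
t=11: [271, 271, 130, 130]  (not all equal)
t=12: [212, 212, 261, 261]  (not all equal)
t=13: [221, 221, 107, 107]  (not all equal)
t=14: [134, 134, 120, 120]  (not all equal)
t=15: [180, 180, 213, 213]  (not all equal)
t=16: [122, 122, 327, 327]  (not all equal)
t=17: [86, 86, 170, 170]  (not all equal)
t=18: [298, 298, 101, 101]  (not all equal)
t=19: [144, 144, 323, 323]  (not all equal)
t=20: [83, 83, 227, 227]  (not all equal)
t=21: [128, 128, 72, 72]  (not all equal)
t=22: [50, 50, 181, 181]  (not all equal)
t=23: [355, 355, 330, 330]  (not all equal)
t=24: [92, 92, 150, 150]  (not all equal)
t=25: [246, 246, 111, 111]  (not all equal)
t=26: [153, 153, 188, 188]  (not all equal)
t=27: [47, 47, 246, 246]  (not all equal)
t=28: [206, 206, 304, 304]  (not all equal)
t=29: [13, 13, 65, 65]  (not all equal)
t=30: [33, 33, 193, 193]  (not all equal)
t=31: [60, 60, 249, 249]  (not all equal)
t=32: [219, 219, 339, 339]  (not all equal)
t=33: [111, 111, 111, 111]  (all equal)

Answer: 33
Key observation: Synchronization is absorbing here: once all sites are equal they stay equal, and step 33 is the first all-equal step.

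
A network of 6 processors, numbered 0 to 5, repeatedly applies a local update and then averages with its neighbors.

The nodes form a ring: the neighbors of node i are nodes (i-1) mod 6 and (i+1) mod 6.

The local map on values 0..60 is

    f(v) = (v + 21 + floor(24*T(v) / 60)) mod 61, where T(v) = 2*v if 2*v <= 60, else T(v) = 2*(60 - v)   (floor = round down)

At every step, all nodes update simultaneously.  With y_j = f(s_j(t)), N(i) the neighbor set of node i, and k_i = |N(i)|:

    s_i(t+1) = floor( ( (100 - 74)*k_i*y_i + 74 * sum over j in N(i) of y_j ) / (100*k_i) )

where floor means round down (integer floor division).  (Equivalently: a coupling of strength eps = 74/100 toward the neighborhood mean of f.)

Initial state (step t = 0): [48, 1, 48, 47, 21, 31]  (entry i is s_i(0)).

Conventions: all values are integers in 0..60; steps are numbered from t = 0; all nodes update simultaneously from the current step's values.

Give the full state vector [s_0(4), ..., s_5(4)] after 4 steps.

Simulating step by step:
t=0: [48, 1, 48, 47, 21, 31]
t=1: [17, 18, 18, 32, 26, 31]
t=2: [38, 52, 38, 25, 11, 24]
t=3: [11, 15, 12, 21, 13, 21]
t=4: [49, 42, 50, 46, 54, 46]

Answer: [49, 42, 50, 46, 54, 46]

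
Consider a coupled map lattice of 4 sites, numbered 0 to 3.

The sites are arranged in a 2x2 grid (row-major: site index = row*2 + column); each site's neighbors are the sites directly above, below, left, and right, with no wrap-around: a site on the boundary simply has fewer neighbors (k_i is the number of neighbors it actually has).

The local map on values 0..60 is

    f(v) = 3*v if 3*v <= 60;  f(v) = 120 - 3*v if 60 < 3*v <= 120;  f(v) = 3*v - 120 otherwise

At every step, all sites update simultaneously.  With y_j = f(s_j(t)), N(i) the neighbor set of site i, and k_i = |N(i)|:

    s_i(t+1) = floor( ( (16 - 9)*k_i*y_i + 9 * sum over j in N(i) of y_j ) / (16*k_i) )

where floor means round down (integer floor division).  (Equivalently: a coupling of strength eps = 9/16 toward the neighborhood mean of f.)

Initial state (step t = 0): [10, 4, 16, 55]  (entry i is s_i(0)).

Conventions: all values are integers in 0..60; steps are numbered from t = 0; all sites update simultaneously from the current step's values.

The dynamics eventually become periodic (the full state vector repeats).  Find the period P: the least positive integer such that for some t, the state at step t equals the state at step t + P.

Simulating step by step:
t=0: [10, 4, 16, 55]
t=1: [30, 26, 42, 36]
t=2: [26, 30, 14, 18]
t=3: [38, 40, 45, 43]
t=4: [6, 4, 10, 8]
t=5: [19, 17, 24, 22]
t=6: [52, 53, 52, 51]
t=7: [36, 36, 35, 35]
t=8: [12, 12, 14, 14]
t=9: [37, 37, 40, 40]
t=10: [6, 6, 2, 2]
t=11: [14, 14, 9, 9]
t=12: [37, 37, 31, 31]
t=13: [14, 14, 21, 21]
t=14: [46, 46, 52, 52]
t=15: [23, 23, 30, 30]
t=16: [45, 45, 35, 35]
t=17: [15, 15, 15, 15]
t=18: [45, 45, 45, 45]
t=19: [15, 15, 15, 15]

Answer: 2
Key observation: The state at step 17, [15, 15, 15, 15], reappears at step 19 — and no state repeats earlier — so the cycle the system enters has period 2.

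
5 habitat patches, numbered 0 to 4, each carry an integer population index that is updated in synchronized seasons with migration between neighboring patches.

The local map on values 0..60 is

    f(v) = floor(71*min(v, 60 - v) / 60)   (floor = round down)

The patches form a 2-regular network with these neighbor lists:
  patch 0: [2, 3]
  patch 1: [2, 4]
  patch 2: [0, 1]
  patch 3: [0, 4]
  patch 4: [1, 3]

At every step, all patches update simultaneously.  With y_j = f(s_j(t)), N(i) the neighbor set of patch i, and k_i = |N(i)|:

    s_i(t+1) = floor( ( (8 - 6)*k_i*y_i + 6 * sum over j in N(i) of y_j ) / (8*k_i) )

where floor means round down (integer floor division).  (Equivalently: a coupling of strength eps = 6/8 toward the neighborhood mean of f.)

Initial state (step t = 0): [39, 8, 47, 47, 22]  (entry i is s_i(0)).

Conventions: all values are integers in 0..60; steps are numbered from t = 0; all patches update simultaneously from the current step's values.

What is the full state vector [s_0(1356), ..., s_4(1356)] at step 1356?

Answer: [34, 34, 34, 34, 34]
Key observation: The state at step 5, [30, 30, 30, 30, 30], reappears at step 9: the system is in a cycle of period 4 from step 5 on.  Therefore the state at step 1356 equals the state at step 5 + ((1356 - 5) mod 4) = 8, which is [34, 34, 34, 34, 34].

Derivation:
t=0: [39, 8, 47, 47, 22]
t=1: [17, 17, 16, 22, 15]
t=2: [21, 18, 19, 20, 21]
t=3: [22, 22, 22, 23, 22]
t=4: [26, 26, 26, 26, 26]
t=5: [30, 30, 30, 30, 30]
t=6: [35, 35, 35, 35, 35]
t=7: [29, 29, 29, 29, 29]
t=8: [34, 34, 34, 34, 34]
t=9: [30, 30, 30, 30, 30]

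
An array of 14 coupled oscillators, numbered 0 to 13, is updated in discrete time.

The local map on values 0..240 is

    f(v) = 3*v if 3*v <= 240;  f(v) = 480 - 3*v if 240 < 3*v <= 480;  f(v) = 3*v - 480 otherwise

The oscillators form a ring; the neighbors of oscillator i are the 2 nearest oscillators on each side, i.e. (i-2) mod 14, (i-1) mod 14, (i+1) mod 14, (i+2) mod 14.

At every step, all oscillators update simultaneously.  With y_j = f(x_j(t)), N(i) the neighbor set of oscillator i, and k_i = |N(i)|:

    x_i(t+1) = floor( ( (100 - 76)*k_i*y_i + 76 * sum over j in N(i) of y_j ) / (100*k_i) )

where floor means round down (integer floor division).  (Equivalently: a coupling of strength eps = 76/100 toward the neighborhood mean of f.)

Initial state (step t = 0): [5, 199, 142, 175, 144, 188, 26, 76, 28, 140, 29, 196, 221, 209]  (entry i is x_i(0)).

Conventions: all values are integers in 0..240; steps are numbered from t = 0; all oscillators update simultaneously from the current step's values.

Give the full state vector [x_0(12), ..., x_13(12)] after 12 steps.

Answer: [195, 178, 165, 166, 178, 197, 203, 198, 180, 168, 166, 179, 195, 200]

Derivation:
t=0: [5, 199, 142, 175, 144, 188, 26, 76, 28, 140, 29, 196, 221, 209]
t=1: [98, 77, 55, 68, 61, 95, 103, 112, 106, 110, 103, 116, 111, 115]
t=2: [173, 186, 192, 196, 183, 180, 171, 163, 159, 151, 153, 146, 153, 164]
t=3: [48, 67, 78, 83, 72, 56, 34, 25, 17, 20, 22, 25, 26, 37]
t=4: [153, 185, 206, 211, 191, 158, 121, 90, 69, 65, 66, 77, 93, 121]
t=5: [105, 99, 98, 96, 100, 110, 126, 150, 186, 207, 205, 190, 155, 128]
t=6: [130, 165, 181, 178, 162, 131, 107, 96, 96, 97, 93, 95, 95, 109]
t=7: [102, 72, 46, 45, 70, 98, 128, 165, 186, 193, 194, 187, 168, 130]
t=8: [130, 153, 172, 174, 155, 131, 115, 90, 78, 76, 78, 79, 90, 115]
t=9: [97, 62, 40, 40, 60, 97, 136, 180, 209, 228, 228, 210, 182, 138]
t=10: [128, 138, 157, 157, 138, 127, 126, 130, 137, 155, 156, 138, 131, 128]
t=11: [72, 55, 47, 47, 57, 74, 86, 75, 58, 48, 47, 55, 72, 82]
t=12: [195, 178, 165, 166, 178, 197, 203, 198, 180, 168, 166, 179, 195, 200]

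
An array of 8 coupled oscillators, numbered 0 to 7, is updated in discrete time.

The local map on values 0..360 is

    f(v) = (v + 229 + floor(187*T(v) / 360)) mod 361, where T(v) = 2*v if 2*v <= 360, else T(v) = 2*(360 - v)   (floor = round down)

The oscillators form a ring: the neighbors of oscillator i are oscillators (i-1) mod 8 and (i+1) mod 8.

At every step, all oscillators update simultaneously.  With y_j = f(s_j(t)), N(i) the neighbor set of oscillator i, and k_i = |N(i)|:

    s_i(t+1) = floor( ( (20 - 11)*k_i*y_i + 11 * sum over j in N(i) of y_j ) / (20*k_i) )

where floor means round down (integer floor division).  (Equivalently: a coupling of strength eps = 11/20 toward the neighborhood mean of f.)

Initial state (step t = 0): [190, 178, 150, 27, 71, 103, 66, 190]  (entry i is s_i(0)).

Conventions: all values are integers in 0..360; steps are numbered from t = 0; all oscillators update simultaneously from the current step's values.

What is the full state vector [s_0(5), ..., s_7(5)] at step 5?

Simulating step by step:
t=0: [190, 178, 150, 27, 71, 103, 66, 190]
t=1: [232, 215, 219, 178, 104, 38, 86, 170]
t=2: [227, 232, 232, 189, 183, 171, 162, 171]
t=3: [228, 232, 232, 233, 229, 216, 207, 215]
t=4: [232, 232, 232, 232, 232, 233, 233, 233]
t=5: [232, 232, 232, 232, 232, 232, 232, 232]

Answer: [232, 232, 232, 232, 232, 232, 232, 232]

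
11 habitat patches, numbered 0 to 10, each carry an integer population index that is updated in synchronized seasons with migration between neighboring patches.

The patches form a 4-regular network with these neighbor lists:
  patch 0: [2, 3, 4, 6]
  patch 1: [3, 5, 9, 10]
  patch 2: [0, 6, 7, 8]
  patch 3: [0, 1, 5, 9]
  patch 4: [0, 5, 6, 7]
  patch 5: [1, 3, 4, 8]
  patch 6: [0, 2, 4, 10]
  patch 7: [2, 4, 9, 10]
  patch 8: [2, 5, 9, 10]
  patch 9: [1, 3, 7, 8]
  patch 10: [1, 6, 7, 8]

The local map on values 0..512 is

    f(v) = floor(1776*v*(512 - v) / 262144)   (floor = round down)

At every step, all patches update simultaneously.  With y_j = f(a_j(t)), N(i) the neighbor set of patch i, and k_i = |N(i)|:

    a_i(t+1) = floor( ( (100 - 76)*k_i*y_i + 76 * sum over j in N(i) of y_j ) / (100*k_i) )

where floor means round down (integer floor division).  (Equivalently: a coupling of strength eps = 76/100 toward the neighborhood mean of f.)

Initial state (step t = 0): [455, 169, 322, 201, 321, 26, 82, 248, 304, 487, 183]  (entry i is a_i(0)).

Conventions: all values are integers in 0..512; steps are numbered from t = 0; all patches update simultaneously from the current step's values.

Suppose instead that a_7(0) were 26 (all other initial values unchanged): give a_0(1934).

Answer: a_0(1934) = 429
Key observation: The state at step 8, [442, 442, 442, 442, 442, 442, 442, 442, 442, 442, 442], reappears at step 12: the system is in a cycle of period 4 from step 8 on.  Therefore the state at step 1934 equals the state at step 8 + ((1934 - 8) mod 4) = 10, which is [429, 429, 429, 429, 429, 429, 429, 429, 429, 429, 429].

Derivation:
t=0: [455, 169, 322, 201, 321, 26, 82, 26, 304, 487, 183]
t=1: [325, 283, 275, 240, 210, 335, 325, 270, 290, 272, 314]
t=2: [426, 429, 428, 427, 419, 427, 422, 435, 428, 440, 429]
t=3: [251, 237, 243, 238, 248, 247, 250, 236, 237, 232, 241]
t=4: [442, 441, 442, 441, 442, 441, 442, 441, 441, 440, 441]
t=5: [209, 212, 210, 211, 210, 211, 209, 211, 211, 212, 211]
t=6: [429, 430, 429, 429, 429, 429, 429, 429, 429, 430, 429]
t=7: [241, 239, 241, 239, 241, 240, 241, 240, 240, 239, 240]
t=8: [442, 442, 442, 442, 442, 442, 442, 442, 442, 442, 442]
t=9: [209, 209, 209, 209, 209, 209, 209, 209, 209, 209, 209]
t=10: [429, 429, 429, 429, 429, 429, 429, 429, 429, 429, 429]
t=11: [241, 241, 241, 241, 241, 241, 241, 241, 241, 241, 241]
t=12: [442, 442, 442, 442, 442, 442, 442, 442, 442, 442, 442]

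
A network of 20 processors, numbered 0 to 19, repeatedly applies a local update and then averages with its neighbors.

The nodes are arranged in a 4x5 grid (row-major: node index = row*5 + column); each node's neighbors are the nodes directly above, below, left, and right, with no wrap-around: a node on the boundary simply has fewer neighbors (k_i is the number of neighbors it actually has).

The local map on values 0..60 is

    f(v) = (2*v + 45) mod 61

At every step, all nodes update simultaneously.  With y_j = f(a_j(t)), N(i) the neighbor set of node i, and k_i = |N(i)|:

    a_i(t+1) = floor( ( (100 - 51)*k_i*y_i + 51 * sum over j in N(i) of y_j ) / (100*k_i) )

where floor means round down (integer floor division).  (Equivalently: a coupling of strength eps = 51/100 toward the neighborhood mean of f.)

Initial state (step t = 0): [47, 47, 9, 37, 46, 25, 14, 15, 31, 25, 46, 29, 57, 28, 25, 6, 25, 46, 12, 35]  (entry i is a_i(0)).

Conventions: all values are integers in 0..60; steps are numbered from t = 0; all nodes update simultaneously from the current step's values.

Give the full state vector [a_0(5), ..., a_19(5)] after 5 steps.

Simulating step by step:
t=0: [47, 47, 9, 37, 46, 25, 14, 15, 31, 25, 46, 29, 57, 28, 25, 6, 25, 46, 12, 35]
t=1: [21, 13, 16, 39, 30, 24, 19, 19, 41, 32, 29, 33, 32, 35, 38, 40, 36, 20, 22, 37]
t=2: [23, 15, 13, 11, 34, 30, 25, 22, 18, 42, 35, 45, 42, 44, 56, 26, 40, 34, 36, 50]
t=3: [29, 19, 13, 16, 28, 41, 29, 22, 16, 21, 42, 18, 16, 20, 24, 32, 18, 36, 42, 34]
t=4: [27, 26, 16, 19, 30, 17, 30, 24, 19, 27, 15, 20, 24, 20, 33, 30, 30, 34, 25, 35]
t=5: [32, 34, 23, 24, 36, 25, 35, 30, 25, 38, 21, 28, 32, 29, 44, 36, 41, 44, 38, 47]

Answer: [32, 34, 23, 24, 36, 25, 35, 30, 25, 38, 21, 28, 32, 29, 44, 36, 41, 44, 38, 47]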